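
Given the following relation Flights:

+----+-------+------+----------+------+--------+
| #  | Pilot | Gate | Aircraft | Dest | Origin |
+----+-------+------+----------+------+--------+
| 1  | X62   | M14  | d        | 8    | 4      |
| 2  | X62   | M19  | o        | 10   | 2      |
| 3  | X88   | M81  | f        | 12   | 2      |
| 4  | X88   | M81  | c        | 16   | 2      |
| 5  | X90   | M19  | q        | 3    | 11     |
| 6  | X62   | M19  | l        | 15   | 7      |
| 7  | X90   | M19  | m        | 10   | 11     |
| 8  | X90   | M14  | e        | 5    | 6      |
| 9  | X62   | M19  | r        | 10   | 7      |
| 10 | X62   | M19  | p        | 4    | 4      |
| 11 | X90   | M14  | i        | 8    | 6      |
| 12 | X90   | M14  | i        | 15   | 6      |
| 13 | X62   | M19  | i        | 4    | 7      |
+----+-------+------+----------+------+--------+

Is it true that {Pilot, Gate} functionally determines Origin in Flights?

(Pilot=X62, Gate=M14): row 1 → Origin = 4 ✓
(Pilot=X62, Gate=M19): rows 2, 6, 9, 10, 13 → Origin takes values {2, 7, 4} — violation
(Pilot=X88, Gate=M81): rows 3, 4 → Origin = 2, 2 ✓
(Pilot=X90, Gate=M19): rows 5, 7 → Origin = 11, 11 ✓
(Pilot=X90, Gate=M14): rows 8, 11, 12 → Origin = 6, 6, 6 ✓
Two rows agree on {Pilot, Gate} but differ on Origin, so {Pilot, Gate} → Origin does not hold.

No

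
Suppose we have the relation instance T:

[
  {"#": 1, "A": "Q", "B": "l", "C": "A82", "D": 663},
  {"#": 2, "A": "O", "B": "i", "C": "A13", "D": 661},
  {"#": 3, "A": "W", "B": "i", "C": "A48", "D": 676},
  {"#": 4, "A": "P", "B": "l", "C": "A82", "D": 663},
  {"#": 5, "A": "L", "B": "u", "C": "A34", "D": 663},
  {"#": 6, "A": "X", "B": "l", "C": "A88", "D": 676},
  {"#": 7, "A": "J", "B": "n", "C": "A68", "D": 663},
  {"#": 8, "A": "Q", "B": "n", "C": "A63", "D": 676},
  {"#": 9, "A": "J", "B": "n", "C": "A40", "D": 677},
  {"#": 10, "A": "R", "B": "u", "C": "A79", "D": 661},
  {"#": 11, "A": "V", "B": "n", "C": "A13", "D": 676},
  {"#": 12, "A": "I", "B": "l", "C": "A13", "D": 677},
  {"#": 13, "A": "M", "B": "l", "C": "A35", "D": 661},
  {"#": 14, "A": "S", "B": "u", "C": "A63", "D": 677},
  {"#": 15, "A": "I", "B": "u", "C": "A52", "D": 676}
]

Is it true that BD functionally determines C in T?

(B=l, D=663): rows 1, 4 → C = A82, A82 ✓
(B=i, D=661): row 2 → C = A13 ✓
(B=i, D=676): row 3 → C = A48 ✓
(B=u, D=663): row 5 → C = A34 ✓
(B=l, D=676): row 6 → C = A88 ✓
(B=n, D=663): row 7 → C = A68 ✓
(B=n, D=676): rows 8, 11 → C takes values {A63, A13} — violation
(B=n, D=677): row 9 → C = A40 ✓
(B=u, D=661): row 10 → C = A79 ✓
(B=l, D=677): row 12 → C = A13 ✓
(B=l, D=661): row 13 → C = A35 ✓
(B=u, D=677): row 14 → C = A63 ✓
(B=u, D=676): row 15 → C = A52 ✓
Two rows agree on BD but differ on C, so BD -> C does not hold.

No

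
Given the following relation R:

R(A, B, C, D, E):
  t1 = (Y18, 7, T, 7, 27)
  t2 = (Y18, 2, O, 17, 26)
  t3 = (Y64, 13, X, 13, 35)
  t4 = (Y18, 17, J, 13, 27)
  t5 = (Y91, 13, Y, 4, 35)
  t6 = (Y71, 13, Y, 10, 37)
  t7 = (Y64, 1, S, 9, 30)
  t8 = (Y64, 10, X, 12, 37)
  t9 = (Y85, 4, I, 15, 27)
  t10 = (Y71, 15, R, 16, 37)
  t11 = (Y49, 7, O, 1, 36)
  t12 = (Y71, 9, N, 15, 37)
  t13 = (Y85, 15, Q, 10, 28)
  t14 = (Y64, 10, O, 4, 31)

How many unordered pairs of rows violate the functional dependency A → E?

A=Y18: violating pairs (1,2), (2,4) — 2 pairs.
A=Y64: violating pairs (3,7), (3,8), (3,14), (7,8), (7,14), (8,14) — 6 pairs.
A=Y71: all 3 rows agree on E — 0 pairs.
A=Y85: violating pairs (9,13) — 1 pair.

9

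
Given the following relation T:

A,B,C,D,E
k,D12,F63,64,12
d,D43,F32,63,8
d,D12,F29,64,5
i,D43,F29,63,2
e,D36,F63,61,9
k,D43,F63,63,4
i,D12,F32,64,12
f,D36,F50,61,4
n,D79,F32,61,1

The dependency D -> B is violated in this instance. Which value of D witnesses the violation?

D=64: 3 rows → B = D12, D12, D12 ✓
D=63: 3 rows → B = D43, D43, D43 ✓
D=61: 3 rows → B takes values {D36, D79} — violation
The only D value with inconsistent B is D=61.

61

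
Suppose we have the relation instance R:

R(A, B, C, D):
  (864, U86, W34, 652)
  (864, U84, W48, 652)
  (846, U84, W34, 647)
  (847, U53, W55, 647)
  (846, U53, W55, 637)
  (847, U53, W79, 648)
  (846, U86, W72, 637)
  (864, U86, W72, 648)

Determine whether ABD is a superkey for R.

All 8 rows have distinct ABD values, so ABD → (all attributes) holds and ABD is a superkey.

Yes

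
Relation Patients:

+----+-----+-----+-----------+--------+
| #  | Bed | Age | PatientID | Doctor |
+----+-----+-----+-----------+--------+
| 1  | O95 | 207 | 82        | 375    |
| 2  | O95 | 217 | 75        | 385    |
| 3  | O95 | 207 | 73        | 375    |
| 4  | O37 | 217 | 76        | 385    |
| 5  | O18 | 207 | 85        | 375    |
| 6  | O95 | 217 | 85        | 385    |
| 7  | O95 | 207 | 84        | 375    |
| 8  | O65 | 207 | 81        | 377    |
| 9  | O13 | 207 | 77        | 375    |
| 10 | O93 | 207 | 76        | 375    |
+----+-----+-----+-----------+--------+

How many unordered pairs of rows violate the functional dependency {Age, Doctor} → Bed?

(Age=207, Doctor=375): violating pairs (1,5), (1,9), (1,10), (3,5), (3,9), (3,10), (5,7), (5,9), (5,10), (7,9), (7,10), (9,10) — 12 pairs.
(Age=217, Doctor=385): violating pairs (2,4), (4,6) — 2 pairs.

14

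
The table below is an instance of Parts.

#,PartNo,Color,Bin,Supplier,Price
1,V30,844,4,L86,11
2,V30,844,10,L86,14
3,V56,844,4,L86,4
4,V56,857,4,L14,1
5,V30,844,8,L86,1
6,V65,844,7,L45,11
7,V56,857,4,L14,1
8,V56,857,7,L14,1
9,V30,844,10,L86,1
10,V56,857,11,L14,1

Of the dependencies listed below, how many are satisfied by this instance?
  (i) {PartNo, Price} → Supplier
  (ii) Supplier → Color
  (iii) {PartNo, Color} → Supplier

(i) {PartNo, Price} → Supplier: every LHS value maps to a single RHS value — holds.
(ii) Supplier → Color: every LHS value maps to a single RHS value — holds.
(iii) {PartNo, Color} → Supplier: every LHS value maps to a single RHS value — holds.
3 of the 3 dependencies hold.

3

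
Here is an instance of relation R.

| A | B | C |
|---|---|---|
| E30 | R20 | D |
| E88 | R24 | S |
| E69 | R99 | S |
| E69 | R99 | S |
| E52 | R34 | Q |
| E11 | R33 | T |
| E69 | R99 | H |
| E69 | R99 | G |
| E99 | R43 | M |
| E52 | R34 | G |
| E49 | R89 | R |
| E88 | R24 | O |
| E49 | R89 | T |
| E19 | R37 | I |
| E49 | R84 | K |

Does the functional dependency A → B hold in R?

A=E30: 1 row → B = R20 ✓
A=E88: 2 rows → B = R24, R24 ✓
A=E69: 4 rows → B = R99, R99, R99, R99 ✓
A=E52: 2 rows → B = R34, R34 ✓
A=E11: 1 row → B = R33 ✓
A=E99: 1 row → B = R43 ✓
A=E49: 3 rows → B takes values {R89, R84} — violation
A=E19: 1 row → B = R37 ✓
Two rows agree on A but differ on B, so A → B does not hold.

No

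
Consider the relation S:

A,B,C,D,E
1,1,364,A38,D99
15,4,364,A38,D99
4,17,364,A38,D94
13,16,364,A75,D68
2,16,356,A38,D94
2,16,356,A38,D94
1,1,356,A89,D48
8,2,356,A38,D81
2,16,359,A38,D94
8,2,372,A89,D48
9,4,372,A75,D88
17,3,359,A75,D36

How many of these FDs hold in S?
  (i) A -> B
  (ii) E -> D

2

(i) A -> B: every LHS value maps to a single RHS value — holds.
(ii) E -> D: every LHS value maps to a single RHS value — holds.
2 of the 2 dependencies hold.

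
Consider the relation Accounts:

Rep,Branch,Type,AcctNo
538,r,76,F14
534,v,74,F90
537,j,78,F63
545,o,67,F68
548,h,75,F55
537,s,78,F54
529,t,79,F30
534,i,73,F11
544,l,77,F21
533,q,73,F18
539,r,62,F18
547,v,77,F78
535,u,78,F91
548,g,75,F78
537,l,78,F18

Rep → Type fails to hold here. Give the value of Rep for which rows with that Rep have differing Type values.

Rep=538: 1 row → Type = 76 ✓
Rep=534: 2 rows → Type takes values {74, 73} — violation
Rep=537: 3 rows → Type = 78, 78, 78 ✓
Rep=545: 1 row → Type = 67 ✓
Rep=548: 2 rows → Type = 75, 75 ✓
Rep=529: 1 row → Type = 79 ✓
Rep=544: 1 row → Type = 77 ✓
Rep=533: 1 row → Type = 73 ✓
Rep=539: 1 row → Type = 62 ✓
Rep=547: 1 row → Type = 77 ✓
Rep=535: 1 row → Type = 78 ✓
The only Rep value with inconsistent Type is Rep=534.

534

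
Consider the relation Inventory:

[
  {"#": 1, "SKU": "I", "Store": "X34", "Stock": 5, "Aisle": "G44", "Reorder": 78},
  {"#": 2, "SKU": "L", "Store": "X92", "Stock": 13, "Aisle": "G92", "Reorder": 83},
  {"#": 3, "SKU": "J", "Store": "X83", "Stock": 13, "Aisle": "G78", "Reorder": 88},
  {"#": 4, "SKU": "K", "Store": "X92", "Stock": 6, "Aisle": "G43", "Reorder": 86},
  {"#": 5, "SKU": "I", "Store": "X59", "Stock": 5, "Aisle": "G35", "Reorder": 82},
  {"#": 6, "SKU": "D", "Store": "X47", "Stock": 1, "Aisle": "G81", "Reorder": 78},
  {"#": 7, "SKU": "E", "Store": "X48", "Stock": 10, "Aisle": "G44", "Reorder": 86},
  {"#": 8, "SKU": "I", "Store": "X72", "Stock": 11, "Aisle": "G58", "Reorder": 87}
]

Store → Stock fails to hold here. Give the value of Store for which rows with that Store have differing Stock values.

Store=X34: row 1 → Stock = 5 ✓
Store=X92: rows 2, 4 → Stock takes values {13, 6} — violation
Store=X83: row 3 → Stock = 13 ✓
Store=X59: row 5 → Stock = 5 ✓
Store=X47: row 6 → Stock = 1 ✓
Store=X48: row 7 → Stock = 10 ✓
Store=X72: row 8 → Stock = 11 ✓
The only Store value with inconsistent Stock is Store=X92.

X92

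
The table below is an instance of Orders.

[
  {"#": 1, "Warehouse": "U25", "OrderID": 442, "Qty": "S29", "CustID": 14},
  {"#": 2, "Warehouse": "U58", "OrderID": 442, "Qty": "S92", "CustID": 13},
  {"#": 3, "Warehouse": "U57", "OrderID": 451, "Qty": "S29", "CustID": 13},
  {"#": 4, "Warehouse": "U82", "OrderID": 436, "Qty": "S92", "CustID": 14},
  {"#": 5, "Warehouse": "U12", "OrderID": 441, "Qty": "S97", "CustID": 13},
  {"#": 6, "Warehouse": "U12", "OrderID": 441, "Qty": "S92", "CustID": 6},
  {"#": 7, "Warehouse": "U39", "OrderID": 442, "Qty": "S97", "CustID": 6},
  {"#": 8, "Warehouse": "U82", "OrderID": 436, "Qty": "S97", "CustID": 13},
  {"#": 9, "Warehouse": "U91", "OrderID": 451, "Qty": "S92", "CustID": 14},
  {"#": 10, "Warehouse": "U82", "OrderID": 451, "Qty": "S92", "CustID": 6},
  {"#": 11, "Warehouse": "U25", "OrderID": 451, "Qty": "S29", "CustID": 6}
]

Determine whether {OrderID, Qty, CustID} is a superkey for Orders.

Yes

All 11 rows have distinct {OrderID, Qty, CustID} values, so {OrderID, Qty, CustID} → (all attributes) holds and {OrderID, Qty, CustID} is a superkey.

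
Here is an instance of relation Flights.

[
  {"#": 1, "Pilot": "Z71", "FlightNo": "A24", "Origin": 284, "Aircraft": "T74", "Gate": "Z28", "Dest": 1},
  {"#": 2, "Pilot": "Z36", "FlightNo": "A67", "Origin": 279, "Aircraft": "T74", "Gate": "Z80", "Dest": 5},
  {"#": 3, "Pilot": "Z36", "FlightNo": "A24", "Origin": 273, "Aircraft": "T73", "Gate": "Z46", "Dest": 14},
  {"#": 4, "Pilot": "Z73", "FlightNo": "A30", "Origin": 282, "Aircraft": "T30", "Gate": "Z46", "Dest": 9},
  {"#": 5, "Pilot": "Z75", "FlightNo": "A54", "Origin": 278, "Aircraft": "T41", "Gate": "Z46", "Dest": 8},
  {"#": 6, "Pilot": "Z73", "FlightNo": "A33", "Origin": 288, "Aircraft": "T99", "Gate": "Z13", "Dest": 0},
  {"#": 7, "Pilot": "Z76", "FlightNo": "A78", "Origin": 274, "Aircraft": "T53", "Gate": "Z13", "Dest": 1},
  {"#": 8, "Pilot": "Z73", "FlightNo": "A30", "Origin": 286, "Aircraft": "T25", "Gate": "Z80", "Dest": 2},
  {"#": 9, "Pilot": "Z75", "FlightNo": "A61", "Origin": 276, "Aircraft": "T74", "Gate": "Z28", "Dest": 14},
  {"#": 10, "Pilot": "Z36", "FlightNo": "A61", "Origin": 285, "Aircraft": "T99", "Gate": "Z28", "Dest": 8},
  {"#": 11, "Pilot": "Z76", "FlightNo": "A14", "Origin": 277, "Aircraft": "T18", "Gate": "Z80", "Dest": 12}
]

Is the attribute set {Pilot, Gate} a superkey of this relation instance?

Yes

All 11 rows have distinct {Pilot, Gate} values, so {Pilot, Gate} → (all attributes) holds and {Pilot, Gate} is a superkey.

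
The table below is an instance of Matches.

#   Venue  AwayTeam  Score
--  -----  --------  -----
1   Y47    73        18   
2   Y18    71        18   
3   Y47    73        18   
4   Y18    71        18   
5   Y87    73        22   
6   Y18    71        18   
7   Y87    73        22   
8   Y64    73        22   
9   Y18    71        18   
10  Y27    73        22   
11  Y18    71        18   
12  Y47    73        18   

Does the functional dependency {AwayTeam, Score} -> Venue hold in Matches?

(AwayTeam=73, Score=18): rows 1, 3, 12 → Venue = Y47, Y47, Y47 ✓
(AwayTeam=71, Score=18): rows 2, 4, 6, 9, 11 → Venue = Y18, Y18, Y18, Y18, Y18 ✓
(AwayTeam=73, Score=22): rows 5, 7, 8, 10 → Venue takes values {Y87, Y64, Y27} — violation
Two rows agree on {AwayTeam, Score} but differ on Venue, so {AwayTeam, Score} -> Venue does not hold.

No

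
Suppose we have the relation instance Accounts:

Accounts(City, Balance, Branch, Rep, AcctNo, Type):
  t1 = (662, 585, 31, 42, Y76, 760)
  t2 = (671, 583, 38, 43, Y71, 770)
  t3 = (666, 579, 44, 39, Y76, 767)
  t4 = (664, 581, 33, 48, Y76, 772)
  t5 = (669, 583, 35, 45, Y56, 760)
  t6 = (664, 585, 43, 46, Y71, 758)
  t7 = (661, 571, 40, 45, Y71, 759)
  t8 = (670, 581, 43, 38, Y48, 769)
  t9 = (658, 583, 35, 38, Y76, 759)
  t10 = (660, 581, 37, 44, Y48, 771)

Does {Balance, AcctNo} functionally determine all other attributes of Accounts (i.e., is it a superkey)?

No

Rows 8 and 10 have the same {Balance, AcctNo} value (Balance=581, AcctNo=Y48) but are distinct tuples, so {Balance, AcctNo} does not determine every attribute — not a superkey.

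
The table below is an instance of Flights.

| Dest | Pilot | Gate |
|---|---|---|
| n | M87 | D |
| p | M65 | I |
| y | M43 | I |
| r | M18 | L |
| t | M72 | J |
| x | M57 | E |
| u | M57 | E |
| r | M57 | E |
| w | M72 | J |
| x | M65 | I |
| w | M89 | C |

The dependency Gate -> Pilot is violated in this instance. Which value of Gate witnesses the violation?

I

Gate=D: 1 row → Pilot = M87 ✓
Gate=I: 3 rows → Pilot takes values {M65, M43} — violation
Gate=L: 1 row → Pilot = M18 ✓
Gate=J: 2 rows → Pilot = M72, M72 ✓
Gate=E: 3 rows → Pilot = M57, M57, M57 ✓
Gate=C: 1 row → Pilot = M89 ✓
The only Gate value with inconsistent Pilot is Gate=I.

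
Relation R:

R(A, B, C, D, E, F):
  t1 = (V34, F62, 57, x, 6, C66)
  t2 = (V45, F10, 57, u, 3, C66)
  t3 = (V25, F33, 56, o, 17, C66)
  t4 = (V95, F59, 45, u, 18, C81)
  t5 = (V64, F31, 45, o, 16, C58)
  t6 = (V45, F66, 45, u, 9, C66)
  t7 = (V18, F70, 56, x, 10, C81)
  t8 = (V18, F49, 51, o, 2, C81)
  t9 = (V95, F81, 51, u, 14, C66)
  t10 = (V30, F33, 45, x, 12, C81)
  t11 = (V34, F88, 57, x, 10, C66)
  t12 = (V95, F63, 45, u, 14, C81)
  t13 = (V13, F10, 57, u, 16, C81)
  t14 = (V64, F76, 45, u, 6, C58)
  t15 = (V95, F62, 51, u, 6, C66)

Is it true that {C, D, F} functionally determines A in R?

Yes

(C=57, D=x, F=C66): rows 1, 11 → A = V34, V34 ✓
(C=57, D=u, F=C66): row 2 → A = V45 ✓
(C=56, D=o, F=C66): row 3 → A = V25 ✓
(C=45, D=u, F=C81): rows 4, 12 → A = V95, V95 ✓
(C=45, D=o, F=C58): row 5 → A = V64 ✓
(C=45, D=u, F=C66): row 6 → A = V45 ✓
(C=56, D=x, F=C81): row 7 → A = V18 ✓
(C=51, D=o, F=C81): row 8 → A = V18 ✓
(C=51, D=u, F=C66): rows 9, 15 → A = V95, V95 ✓
(C=45, D=x, F=C81): row 10 → A = V30 ✓
(C=57, D=u, F=C81): row 13 → A = V13 ✓
(C=45, D=u, F=C58): row 14 → A = V64 ✓
Every {C, D, F} value is associated with a single A value, so {C, D, F} -> A holds.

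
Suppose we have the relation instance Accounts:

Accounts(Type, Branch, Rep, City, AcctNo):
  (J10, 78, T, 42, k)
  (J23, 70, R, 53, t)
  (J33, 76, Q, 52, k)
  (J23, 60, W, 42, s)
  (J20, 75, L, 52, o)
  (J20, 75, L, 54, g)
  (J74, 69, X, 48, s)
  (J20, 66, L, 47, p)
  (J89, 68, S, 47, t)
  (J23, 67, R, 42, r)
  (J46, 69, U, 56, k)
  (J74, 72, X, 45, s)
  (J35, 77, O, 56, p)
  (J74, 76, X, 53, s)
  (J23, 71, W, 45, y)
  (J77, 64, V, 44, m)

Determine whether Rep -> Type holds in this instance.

Yes

Rep=T: 1 row → Type = J10 ✓
Rep=R: 2 rows → Type = J23, J23 ✓
Rep=Q: 1 row → Type = J33 ✓
Rep=W: 2 rows → Type = J23, J23 ✓
Rep=L: 3 rows → Type = J20, J20, J20 ✓
Rep=X: 3 rows → Type = J74, J74, J74 ✓
Rep=S: 1 row → Type = J89 ✓
Rep=U: 1 row → Type = J46 ✓
Rep=O: 1 row → Type = J35 ✓
Rep=V: 1 row → Type = J77 ✓
Every Rep value is associated with a single Type value, so Rep -> Type holds.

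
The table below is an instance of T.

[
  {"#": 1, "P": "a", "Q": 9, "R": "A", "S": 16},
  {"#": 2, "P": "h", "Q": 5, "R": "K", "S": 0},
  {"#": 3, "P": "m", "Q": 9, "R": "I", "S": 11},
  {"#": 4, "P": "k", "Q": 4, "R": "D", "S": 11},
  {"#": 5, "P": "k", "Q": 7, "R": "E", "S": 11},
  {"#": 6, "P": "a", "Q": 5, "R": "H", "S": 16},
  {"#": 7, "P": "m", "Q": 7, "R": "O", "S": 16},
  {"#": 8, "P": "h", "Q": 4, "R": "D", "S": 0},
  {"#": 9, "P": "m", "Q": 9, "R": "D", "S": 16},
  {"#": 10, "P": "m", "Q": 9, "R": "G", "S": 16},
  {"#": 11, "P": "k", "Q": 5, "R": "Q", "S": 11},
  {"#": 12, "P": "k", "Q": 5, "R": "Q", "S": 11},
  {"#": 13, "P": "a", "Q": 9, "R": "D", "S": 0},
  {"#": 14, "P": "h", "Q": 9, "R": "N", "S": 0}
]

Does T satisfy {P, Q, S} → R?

No

(P=a, Q=9, S=16): row 1 → R = A ✓
(P=h, Q=5, S=0): row 2 → R = K ✓
(P=m, Q=9, S=11): row 3 → R = I ✓
(P=k, Q=4, S=11): row 4 → R = D ✓
(P=k, Q=7, S=11): row 5 → R = E ✓
(P=a, Q=5, S=16): row 6 → R = H ✓
(P=m, Q=7, S=16): row 7 → R = O ✓
(P=h, Q=4, S=0): row 8 → R = D ✓
(P=m, Q=9, S=16): rows 9, 10 → R takes values {D, G} — violation
(P=k, Q=5, S=11): rows 11, 12 → R = Q, Q ✓
(P=a, Q=9, S=0): row 13 → R = D ✓
(P=h, Q=9, S=0): row 14 → R = N ✓
Two rows agree on {P, Q, S} but differ on R, so {P, Q, S} → R does not hold.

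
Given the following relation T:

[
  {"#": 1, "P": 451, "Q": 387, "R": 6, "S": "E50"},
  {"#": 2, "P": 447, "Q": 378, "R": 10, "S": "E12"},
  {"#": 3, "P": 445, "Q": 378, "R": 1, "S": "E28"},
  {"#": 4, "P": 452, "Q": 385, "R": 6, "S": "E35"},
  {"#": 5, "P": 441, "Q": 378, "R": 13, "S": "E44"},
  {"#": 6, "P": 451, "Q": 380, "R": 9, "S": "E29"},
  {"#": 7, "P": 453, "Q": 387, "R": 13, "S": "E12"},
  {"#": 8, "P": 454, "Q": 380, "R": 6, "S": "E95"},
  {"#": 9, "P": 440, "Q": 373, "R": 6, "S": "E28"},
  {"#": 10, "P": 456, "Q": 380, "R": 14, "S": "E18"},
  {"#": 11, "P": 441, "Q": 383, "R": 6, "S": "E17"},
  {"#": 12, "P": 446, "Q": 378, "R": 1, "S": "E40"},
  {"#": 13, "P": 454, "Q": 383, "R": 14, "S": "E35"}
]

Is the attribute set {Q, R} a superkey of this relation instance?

No

Rows 3 and 12 have the same {Q, R} value (Q=378, R=1) but are distinct tuples, so {Q, R} does not determine every attribute — not a superkey.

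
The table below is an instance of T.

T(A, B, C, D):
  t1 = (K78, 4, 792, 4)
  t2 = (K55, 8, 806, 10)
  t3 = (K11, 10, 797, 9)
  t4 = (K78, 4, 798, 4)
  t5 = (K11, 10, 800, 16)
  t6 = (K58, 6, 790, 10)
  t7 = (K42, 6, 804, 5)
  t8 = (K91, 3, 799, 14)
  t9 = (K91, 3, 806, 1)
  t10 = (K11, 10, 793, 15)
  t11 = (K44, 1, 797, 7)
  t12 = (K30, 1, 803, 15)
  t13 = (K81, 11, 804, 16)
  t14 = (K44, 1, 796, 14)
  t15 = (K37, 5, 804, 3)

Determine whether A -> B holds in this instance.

A=K78: rows 1, 4 → B = 4, 4 ✓
A=K55: row 2 → B = 8 ✓
A=K11: rows 3, 5, 10 → B = 10, 10, 10 ✓
A=K58: row 6 → B = 6 ✓
A=K42: row 7 → B = 6 ✓
A=K91: rows 8, 9 → B = 3, 3 ✓
A=K44: rows 11, 14 → B = 1, 1 ✓
A=K30: row 12 → B = 1 ✓
A=K81: row 13 → B = 11 ✓
A=K37: row 15 → B = 5 ✓
Every A value is associated with a single B value, so A -> B holds.

Yes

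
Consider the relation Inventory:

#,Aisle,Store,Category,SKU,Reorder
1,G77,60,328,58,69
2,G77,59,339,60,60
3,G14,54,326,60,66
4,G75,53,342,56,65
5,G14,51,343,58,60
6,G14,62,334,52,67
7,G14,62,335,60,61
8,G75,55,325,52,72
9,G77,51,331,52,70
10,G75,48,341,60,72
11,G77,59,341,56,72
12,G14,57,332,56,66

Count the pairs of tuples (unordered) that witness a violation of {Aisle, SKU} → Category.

(Aisle=G14, SKU=60): violating pairs (3,7) — 1 pair.

1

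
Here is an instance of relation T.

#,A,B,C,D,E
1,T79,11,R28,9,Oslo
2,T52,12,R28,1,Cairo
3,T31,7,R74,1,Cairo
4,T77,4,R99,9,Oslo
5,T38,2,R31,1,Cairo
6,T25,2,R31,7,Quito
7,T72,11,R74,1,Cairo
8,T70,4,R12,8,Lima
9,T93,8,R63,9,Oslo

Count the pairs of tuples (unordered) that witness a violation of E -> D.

E=Oslo: all 3 rows agree on D — 0 pairs.
E=Cairo: all 4 rows agree on D — 0 pairs.

0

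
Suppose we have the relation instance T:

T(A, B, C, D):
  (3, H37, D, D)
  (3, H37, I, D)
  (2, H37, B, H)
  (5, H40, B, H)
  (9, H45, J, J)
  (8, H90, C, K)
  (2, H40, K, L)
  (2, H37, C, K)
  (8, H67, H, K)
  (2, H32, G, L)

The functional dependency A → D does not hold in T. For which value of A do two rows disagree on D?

2

A=3: 2 rows → D = D, D ✓
A=2: 4 rows → D takes values {H, L, K} — violation
A=5: 1 row → D = H ✓
A=9: 1 row → D = J ✓
A=8: 2 rows → D = K, K ✓
The only A value with inconsistent D is A=2.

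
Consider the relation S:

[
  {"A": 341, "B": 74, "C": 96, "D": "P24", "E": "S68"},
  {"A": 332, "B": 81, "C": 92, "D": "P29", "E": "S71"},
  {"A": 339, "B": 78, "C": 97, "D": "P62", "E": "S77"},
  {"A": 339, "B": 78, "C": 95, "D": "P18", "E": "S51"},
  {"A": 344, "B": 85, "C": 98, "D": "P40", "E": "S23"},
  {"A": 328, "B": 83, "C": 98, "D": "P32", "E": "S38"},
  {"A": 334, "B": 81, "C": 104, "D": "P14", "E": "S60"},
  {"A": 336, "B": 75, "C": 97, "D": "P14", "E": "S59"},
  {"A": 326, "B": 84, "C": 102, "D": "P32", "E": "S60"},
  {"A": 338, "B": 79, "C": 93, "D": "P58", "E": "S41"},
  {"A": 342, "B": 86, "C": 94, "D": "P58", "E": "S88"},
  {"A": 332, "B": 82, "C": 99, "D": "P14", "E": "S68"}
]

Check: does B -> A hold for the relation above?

B=74: 1 row → A = 341 ✓
B=81: 2 rows → A takes values {332, 334} — violation
B=78: 2 rows → A = 339, 339 ✓
B=85: 1 row → A = 344 ✓
B=83: 1 row → A = 328 ✓
B=75: 1 row → A = 336 ✓
B=84: 1 row → A = 326 ✓
B=79: 1 row → A = 338 ✓
B=86: 1 row → A = 342 ✓
B=82: 1 row → A = 332 ✓
Two rows agree on B but differ on A, so B -> A does not hold.

No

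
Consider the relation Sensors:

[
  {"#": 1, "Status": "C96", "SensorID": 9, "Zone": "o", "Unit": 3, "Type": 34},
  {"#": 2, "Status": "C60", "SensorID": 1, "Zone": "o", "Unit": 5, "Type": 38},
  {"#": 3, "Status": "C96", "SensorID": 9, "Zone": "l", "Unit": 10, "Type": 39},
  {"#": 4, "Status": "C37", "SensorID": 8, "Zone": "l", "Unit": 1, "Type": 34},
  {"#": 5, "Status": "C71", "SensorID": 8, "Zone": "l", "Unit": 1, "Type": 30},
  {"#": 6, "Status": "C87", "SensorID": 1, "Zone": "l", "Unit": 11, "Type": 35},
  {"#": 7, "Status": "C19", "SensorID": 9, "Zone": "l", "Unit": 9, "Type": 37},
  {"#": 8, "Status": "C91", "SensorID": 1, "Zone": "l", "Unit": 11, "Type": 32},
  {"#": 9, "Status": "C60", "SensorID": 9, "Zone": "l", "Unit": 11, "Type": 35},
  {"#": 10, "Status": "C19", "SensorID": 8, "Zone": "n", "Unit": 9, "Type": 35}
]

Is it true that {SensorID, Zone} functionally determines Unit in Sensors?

(SensorID=9, Zone=o): row 1 → Unit = 3 ✓
(SensorID=1, Zone=o): row 2 → Unit = 5 ✓
(SensorID=9, Zone=l): rows 3, 7, 9 → Unit takes values {10, 9, 11} — violation
(SensorID=8, Zone=l): rows 4, 5 → Unit = 1, 1 ✓
(SensorID=1, Zone=l): rows 6, 8 → Unit = 11, 11 ✓
(SensorID=8, Zone=n): row 10 → Unit = 9 ✓
Two rows agree on {SensorID, Zone} but differ on Unit, so {SensorID, Zone} -> Unit does not hold.

No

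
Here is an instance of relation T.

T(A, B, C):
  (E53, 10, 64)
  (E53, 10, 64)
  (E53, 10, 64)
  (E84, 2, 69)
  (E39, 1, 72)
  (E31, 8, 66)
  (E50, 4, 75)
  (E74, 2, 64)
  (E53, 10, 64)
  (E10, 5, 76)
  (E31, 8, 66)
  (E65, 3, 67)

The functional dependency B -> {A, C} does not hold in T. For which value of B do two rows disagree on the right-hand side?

B=10: 4 rows → {A,C} = (E53, 64), (E53, 64), (E53, 64), (E53, 64) ✓
B=2: 2 rows → {A,C} takes values {(E84, 69), (E74, 64)} — violation
B=1: 1 row → {A,C} = (E39, 72) ✓
B=8: 2 rows → {A,C} = (E31, 66), (E31, 66) ✓
B=4: 1 row → {A,C} = (E50, 75) ✓
B=5: 1 row → {A,C} = (E10, 76) ✓
B=3: 1 row → {A,C} = (E65, 67) ✓
The only B value with inconsistent RHS is B=2.

2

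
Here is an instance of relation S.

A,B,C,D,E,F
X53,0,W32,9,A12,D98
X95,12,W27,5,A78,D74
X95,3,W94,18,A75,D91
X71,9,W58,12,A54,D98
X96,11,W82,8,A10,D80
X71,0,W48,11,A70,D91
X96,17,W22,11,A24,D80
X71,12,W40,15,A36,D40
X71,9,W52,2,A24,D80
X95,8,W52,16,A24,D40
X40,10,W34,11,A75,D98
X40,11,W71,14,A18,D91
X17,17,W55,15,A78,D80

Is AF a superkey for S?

No

Two distinct rows share (A=X96, F=D80), so AF does not determine every attribute — not a superkey.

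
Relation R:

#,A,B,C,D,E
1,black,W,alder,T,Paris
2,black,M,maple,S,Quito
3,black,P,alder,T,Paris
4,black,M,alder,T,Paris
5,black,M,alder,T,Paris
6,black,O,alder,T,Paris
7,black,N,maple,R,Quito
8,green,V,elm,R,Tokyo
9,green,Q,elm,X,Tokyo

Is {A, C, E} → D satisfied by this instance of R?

(A=black, C=alder, E=Paris): rows 1, 3, 4, 5, 6 → D = T, T, T, T, T ✓
(A=black, C=maple, E=Quito): rows 2, 7 → D takes values {S, R} — violation
(A=green, C=elm, E=Tokyo): rows 8, 9 → D takes values {R, X} — violation
Two rows agree on {A, C, E} but differ on D, so {A, C, E} → D does not hold.

No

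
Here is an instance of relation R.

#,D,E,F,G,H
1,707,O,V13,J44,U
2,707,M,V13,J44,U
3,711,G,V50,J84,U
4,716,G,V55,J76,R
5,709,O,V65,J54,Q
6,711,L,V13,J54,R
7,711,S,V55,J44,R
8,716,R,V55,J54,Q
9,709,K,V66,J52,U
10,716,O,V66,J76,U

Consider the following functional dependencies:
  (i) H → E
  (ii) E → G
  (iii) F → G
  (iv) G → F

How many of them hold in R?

(i) H → E: H=U: rows 1, 2, 3, 9, 10 → E takes values {O, M, G, K} — violation; H=R: rows 4, 6, 7 → E takes values {G, L, S} — violation; H=Q: rows 5, 8 → E takes values {O, R} — violation — fails.
(ii) E → G: E=O: rows 1, 5, 10 → G takes values {J44, J54, J76} — violation; E=G: rows 3, 4 → G takes values {J84, J76} — violation — fails.
(iii) F → G: F=V13: rows 1, 2, 6 → G takes values {J44, J54} — violation; F=V55: rows 4, 7, 8 → G takes values {J76, J44, J54} — violation; F=V66: rows 9, 10 → G takes values {J52, J76} — violation — fails.
(iv) G → F: G=J44: rows 1, 2, 7 → F takes values {V13, V55} — violation; G=J76: rows 4, 10 → F takes values {V55, V66} — violation; G=J54: rows 5, 6, 8 → F takes values {V65, V13, V55} — violation — fails.
None of the 4 dependencies hold.

0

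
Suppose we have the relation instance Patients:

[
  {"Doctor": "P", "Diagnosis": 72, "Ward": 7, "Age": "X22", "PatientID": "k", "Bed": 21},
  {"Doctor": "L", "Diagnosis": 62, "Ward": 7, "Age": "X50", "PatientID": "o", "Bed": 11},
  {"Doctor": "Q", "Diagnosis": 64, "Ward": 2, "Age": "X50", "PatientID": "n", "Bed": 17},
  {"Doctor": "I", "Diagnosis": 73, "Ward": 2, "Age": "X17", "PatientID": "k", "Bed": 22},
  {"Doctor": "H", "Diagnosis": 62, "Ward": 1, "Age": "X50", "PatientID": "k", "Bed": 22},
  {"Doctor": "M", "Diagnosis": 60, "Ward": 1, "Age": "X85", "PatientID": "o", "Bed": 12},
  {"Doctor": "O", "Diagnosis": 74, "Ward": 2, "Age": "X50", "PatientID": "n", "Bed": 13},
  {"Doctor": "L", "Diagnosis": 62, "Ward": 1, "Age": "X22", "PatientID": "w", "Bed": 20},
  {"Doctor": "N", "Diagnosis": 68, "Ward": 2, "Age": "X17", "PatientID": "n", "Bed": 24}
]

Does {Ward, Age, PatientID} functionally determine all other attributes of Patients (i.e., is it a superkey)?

No

Two distinct rows share (Ward=2, Age=X50, PatientID=n), so {Ward, Age, PatientID} does not determine every attribute — not a superkey.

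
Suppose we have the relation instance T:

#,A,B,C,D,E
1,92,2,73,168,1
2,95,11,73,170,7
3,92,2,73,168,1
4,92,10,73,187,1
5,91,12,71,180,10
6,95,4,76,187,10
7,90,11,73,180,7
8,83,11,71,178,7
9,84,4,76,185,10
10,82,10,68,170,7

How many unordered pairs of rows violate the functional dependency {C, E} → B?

(C=73, E=1): violating pairs (1,4), (3,4) — 2 pairs.
(C=73, E=7): all 2 rows agree on B — 0 pairs.
(C=76, E=10): all 2 rows agree on B — 0 pairs.

2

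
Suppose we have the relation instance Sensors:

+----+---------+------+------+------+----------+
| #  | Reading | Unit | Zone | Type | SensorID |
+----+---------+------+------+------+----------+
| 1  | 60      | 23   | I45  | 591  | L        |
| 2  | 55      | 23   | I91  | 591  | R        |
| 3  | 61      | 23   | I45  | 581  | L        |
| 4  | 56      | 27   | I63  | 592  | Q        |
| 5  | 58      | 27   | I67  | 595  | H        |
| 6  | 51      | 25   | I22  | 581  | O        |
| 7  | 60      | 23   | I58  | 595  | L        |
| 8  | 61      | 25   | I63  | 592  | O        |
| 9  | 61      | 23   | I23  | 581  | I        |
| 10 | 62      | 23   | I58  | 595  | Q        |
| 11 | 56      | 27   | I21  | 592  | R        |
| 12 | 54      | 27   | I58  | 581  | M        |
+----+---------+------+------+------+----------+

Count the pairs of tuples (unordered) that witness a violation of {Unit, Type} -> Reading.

(Unit=23, Type=591): violating pairs (1,2) — 1 pair.
(Unit=23, Type=581): all 2 rows agree on Reading — 0 pairs.
(Unit=27, Type=592): all 2 rows agree on Reading — 0 pairs.
(Unit=23, Type=595): violating pairs (7,10) — 1 pair.

2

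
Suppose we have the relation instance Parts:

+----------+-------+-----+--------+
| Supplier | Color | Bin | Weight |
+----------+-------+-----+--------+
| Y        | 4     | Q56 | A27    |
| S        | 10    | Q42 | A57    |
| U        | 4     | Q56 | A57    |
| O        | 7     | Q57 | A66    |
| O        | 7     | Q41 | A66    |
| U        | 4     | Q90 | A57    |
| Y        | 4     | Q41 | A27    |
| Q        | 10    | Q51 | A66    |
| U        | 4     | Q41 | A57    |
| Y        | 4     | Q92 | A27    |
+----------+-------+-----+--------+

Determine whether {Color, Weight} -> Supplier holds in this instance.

(Color=4, Weight=A27): 3 rows → Supplier = Y, Y, Y ✓
(Color=10, Weight=A57): 1 row → Supplier = S ✓
(Color=4, Weight=A57): 3 rows → Supplier = U, U, U ✓
(Color=7, Weight=A66): 2 rows → Supplier = O, O ✓
(Color=10, Weight=A66): 1 row → Supplier = Q ✓
Every {Color, Weight} value is associated with a single Supplier value, so {Color, Weight} -> Supplier holds.

Yes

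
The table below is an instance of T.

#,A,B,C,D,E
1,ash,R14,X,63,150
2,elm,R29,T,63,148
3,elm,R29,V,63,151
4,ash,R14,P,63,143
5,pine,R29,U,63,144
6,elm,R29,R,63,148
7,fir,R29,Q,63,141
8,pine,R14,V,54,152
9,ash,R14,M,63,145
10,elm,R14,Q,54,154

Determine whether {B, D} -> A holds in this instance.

(B=R14, D=63): rows 1, 4, 9 → A = ash, ash, ash ✓
(B=R29, D=63): rows 2, 3, 5, 6, 7 → A takes values {elm, pine, fir} — violation
(B=R14, D=54): rows 8, 10 → A takes values {pine, elm} — violation
Two rows agree on {B, D} but differ on A, so {B, D} -> A does not hold.

No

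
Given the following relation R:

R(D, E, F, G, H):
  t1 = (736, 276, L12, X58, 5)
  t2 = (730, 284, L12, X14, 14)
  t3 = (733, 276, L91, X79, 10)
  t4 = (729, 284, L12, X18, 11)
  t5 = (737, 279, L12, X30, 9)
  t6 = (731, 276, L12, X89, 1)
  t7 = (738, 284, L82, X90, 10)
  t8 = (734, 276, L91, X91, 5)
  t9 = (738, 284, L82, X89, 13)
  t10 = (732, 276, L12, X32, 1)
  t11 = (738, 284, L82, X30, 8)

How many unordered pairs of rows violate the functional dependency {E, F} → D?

(E=276, F=L12): violating pairs (1,6), (1,10), (6,10) — 3 pairs.
(E=284, F=L12): violating pairs (2,4) — 1 pair.
(E=276, F=L91): violating pairs (3,8) — 1 pair.
(E=284, F=L82): all 3 rows agree on D — 0 pairs.

5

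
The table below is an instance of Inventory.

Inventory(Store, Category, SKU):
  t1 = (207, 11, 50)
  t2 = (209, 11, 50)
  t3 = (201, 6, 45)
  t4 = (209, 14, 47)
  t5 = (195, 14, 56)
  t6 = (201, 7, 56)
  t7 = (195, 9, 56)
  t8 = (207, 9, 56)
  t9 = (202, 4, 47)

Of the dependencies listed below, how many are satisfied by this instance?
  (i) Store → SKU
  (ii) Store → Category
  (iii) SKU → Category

0

(i) Store → SKU: Store=207: rows 1, 8 → SKU takes values {50, 56} — violation; Store=209: rows 2, 4 → SKU takes values {50, 47} — violation; Store=201: rows 3, 6 → SKU takes values {45, 56} — violation — fails.
(ii) Store → Category: Store=207: rows 1, 8 → Category takes values {11, 9} — violation; Store=209: rows 2, 4 → Category takes values {11, 14} — violation; Store=201: rows 3, 6 → Category takes values {6, 7} — violation; Store=195: rows 5, 7 → Category takes values {14, 9} — violation — fails.
(iii) SKU → Category: SKU=47: rows 4, 9 → Category takes values {14, 4} — violation; SKU=56: rows 5, 6, 7, 8 → Category takes values {14, 7, 9} — violation — fails.
None of the 3 dependencies hold.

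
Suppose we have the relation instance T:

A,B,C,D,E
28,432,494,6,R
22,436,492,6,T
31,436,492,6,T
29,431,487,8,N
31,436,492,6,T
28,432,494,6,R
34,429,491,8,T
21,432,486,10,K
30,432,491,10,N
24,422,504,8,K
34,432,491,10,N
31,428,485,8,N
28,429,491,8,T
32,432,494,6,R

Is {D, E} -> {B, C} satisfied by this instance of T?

No

(D=6, E=R): 3 rows → {B,C} = (432, 494), (432, 494), (432, 494) ✓
(D=6, E=T): 3 rows → {B,C} = (436, 492), (436, 492), (436, 492) ✓
(D=8, E=N): 2 rows → {B,C} takes values {(431, 487), (428, 485)} — violation
(D=8, E=T): 2 rows → {B,C} = (429, 491), (429, 491) ✓
(D=10, E=K): 1 row → {B,C} = (432, 486) ✓
(D=10, E=N): 2 rows → {B,C} = (432, 491), (432, 491) ✓
(D=8, E=K): 1 row → {B,C} = (422, 504) ✓
Two rows agree on {D, E} but differ on {B, C}, so {D, E} -> {B, C} does not hold.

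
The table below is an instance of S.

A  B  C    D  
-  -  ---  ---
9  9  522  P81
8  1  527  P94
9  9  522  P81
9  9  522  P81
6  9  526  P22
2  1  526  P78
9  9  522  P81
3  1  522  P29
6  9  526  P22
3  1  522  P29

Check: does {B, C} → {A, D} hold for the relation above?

(B=9, C=522): 4 rows → {A,D} = (9, P81), (9, P81), (9, P81), (9, P81) ✓
(B=1, C=527): 1 row → {A,D} = (8, P94) ✓
(B=9, C=526): 2 rows → {A,D} = (6, P22), (6, P22) ✓
(B=1, C=526): 1 row → {A,D} = (2, P78) ✓
(B=1, C=522): 2 rows → {A,D} = (3, P29), (3, P29) ✓
Every {B, C} value is associated with a single {A, D} value, so {B, C} → {A, D} holds.

Yes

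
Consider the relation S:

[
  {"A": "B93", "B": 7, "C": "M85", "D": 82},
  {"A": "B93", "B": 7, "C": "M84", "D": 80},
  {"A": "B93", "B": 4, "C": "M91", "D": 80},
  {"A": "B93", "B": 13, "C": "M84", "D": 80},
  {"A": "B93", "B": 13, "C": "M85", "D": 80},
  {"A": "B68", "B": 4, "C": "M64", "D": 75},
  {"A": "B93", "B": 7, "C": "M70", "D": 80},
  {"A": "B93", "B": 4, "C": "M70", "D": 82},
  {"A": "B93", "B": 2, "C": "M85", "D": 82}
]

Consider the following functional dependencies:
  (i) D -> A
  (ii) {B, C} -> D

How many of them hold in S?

2

(i) D -> A: every LHS value maps to a single RHS value — holds.
(ii) {B, C} -> D: every LHS value maps to a single RHS value — holds.
2 of the 2 dependencies hold.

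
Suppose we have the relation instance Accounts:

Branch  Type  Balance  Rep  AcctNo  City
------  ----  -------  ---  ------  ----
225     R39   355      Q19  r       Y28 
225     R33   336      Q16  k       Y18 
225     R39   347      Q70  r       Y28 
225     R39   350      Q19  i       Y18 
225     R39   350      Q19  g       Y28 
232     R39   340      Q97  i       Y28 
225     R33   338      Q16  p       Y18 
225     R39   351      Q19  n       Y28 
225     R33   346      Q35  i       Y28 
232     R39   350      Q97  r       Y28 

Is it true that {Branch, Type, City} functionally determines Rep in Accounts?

No

(Branch=225, Type=R39, City=Y28): 4 rows → Rep takes values {Q19, Q70} — violation
(Branch=225, Type=R33, City=Y18): 2 rows → Rep = Q16, Q16 ✓
(Branch=225, Type=R39, City=Y18): 1 row → Rep = Q19 ✓
(Branch=232, Type=R39, City=Y28): 2 rows → Rep = Q97, Q97 ✓
(Branch=225, Type=R33, City=Y28): 1 row → Rep = Q35 ✓
Two rows agree on {Branch, Type, City} but differ on Rep, so {Branch, Type, City} → Rep does not hold.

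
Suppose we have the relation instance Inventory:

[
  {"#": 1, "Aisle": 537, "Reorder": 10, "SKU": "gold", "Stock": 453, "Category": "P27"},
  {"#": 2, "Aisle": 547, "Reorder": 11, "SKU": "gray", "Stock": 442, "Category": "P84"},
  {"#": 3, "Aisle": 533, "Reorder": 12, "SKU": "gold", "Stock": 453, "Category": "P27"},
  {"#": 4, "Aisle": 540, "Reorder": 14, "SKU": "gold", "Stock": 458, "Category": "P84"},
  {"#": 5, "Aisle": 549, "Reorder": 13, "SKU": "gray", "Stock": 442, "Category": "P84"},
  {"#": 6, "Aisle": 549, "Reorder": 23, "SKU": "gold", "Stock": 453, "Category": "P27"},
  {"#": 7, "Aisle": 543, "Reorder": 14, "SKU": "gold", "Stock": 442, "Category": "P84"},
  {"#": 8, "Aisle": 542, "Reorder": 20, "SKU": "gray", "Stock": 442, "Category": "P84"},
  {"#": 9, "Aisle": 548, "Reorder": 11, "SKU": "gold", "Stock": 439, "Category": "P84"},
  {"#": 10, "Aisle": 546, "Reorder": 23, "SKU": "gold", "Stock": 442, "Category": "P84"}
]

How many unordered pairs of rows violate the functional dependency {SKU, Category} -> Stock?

(SKU=gold, Category=P27): all 3 rows agree on Stock — 0 pairs.
(SKU=gray, Category=P84): all 3 rows agree on Stock — 0 pairs.
(SKU=gold, Category=P84): violating pairs (4,7), (4,9), (4,10), (7,9), (9,10) — 5 pairs.

5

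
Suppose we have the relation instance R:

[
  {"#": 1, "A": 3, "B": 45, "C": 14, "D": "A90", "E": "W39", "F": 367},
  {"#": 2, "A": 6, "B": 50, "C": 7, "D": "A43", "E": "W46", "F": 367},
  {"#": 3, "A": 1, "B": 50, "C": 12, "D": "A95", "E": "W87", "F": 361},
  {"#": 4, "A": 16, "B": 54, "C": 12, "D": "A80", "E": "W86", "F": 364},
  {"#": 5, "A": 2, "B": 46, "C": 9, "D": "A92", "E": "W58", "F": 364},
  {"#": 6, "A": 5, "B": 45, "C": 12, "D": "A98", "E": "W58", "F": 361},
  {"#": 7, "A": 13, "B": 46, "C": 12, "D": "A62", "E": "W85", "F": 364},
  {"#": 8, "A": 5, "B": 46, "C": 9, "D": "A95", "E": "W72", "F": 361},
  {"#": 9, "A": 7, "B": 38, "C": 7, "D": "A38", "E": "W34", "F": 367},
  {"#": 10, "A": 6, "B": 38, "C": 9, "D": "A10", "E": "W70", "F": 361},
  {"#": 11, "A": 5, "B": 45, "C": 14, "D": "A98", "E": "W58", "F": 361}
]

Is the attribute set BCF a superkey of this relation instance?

All 11 rows have distinct BCF values, so BCF → (all attributes) holds and BCF is a superkey.

Yes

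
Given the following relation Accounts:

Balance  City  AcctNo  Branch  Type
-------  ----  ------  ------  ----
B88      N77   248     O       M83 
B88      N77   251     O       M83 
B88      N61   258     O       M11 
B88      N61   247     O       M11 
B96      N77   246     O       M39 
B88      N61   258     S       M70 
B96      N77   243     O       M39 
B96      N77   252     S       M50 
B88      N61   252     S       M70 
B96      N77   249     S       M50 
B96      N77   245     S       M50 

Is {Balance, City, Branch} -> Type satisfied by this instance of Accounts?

(Balance=B88, City=N77, Branch=O): 2 rows → Type = M83, M83 ✓
(Balance=B88, City=N61, Branch=O): 2 rows → Type = M11, M11 ✓
(Balance=B96, City=N77, Branch=O): 2 rows → Type = M39, M39 ✓
(Balance=B88, City=N61, Branch=S): 2 rows → Type = M70, M70 ✓
(Balance=B96, City=N77, Branch=S): 3 rows → Type = M50, M50, M50 ✓
Every {Balance, City, Branch} value is associated with a single Type value, so {Balance, City, Branch} -> Type holds.

Yes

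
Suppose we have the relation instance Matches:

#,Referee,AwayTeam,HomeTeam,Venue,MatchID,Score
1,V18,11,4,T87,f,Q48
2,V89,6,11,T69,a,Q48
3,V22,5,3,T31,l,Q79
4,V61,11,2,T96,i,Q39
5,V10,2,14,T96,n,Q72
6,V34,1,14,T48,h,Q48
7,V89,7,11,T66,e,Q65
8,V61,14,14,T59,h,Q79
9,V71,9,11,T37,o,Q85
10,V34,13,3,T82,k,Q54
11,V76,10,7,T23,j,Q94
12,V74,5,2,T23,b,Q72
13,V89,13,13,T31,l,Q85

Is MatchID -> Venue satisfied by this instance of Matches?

MatchID=f: row 1 → Venue = T87 ✓
MatchID=a: row 2 → Venue = T69 ✓
MatchID=l: rows 3, 13 → Venue = T31, T31 ✓
MatchID=i: row 4 → Venue = T96 ✓
MatchID=n: row 5 → Venue = T96 ✓
MatchID=h: rows 6, 8 → Venue takes values {T48, T59} — violation
MatchID=e: row 7 → Venue = T66 ✓
MatchID=o: row 9 → Venue = T37 ✓
MatchID=k: row 10 → Venue = T82 ✓
MatchID=j: row 11 → Venue = T23 ✓
MatchID=b: row 12 → Venue = T23 ✓
Two rows agree on MatchID but differ on Venue, so MatchID -> Venue does not hold.

No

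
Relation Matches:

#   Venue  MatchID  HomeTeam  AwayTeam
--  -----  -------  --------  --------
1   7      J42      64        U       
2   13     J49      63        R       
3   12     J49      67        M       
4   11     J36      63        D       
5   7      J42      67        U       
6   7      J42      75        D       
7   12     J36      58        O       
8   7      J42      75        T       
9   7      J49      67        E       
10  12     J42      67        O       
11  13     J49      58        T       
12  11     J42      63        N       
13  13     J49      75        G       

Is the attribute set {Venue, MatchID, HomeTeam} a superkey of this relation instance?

Rows 6 and 8 have the same {Venue, MatchID, HomeTeam} value (Venue=7, MatchID=J42, HomeTeam=75) but are distinct tuples, so {Venue, MatchID, HomeTeam} does not determine every attribute — not a superkey.

No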